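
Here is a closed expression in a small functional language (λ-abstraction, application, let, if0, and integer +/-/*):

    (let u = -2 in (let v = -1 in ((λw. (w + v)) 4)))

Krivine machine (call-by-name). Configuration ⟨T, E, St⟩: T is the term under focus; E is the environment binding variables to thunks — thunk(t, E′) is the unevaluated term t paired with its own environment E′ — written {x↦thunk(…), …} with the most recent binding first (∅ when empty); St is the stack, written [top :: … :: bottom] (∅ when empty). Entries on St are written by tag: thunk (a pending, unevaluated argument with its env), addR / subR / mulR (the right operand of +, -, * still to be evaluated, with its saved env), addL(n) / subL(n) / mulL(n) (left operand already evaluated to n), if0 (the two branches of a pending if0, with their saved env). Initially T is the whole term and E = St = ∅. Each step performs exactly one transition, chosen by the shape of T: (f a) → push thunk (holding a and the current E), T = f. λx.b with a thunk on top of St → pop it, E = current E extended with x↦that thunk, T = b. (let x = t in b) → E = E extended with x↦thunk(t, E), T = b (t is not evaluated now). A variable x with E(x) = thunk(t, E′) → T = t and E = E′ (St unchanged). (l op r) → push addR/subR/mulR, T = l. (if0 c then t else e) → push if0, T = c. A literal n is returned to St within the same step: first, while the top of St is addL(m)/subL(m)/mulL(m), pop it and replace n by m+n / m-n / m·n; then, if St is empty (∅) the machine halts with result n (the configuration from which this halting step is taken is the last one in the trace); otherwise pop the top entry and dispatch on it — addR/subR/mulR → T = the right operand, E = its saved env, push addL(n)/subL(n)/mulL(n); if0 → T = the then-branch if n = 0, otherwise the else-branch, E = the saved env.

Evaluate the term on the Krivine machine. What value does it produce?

Answer: 3

Execution trace:
[0] <T=(let u = -2 in (let v = -1 in ((λw. (w + v)) 4))), E=∅, St=∅>
[1] <T=(let v = -1 in ((λw. (w + v)) 4)), E={u↦thunk(-2, ∅)}, St=∅>
[2] <T=((λw. (w + v)) 4), E={v↦thunk(-1, {u↦thunk(-2, ∅)}), u↦thunk(-2, ∅)}, St=∅>
[3] <T=(λw. (w + v)), E={v↦thunk(-1, {u↦thunk(-2, ∅)}), u↦thunk(-2, ∅)}, St=[thunk]>
[4] <T=(w + v), E={w↦thunk(4, {v↦thunk(-1, {u↦thunk(-2, ∅)}), u↦thunk(-2, ∅)}), v↦thunk(-1, {u↦thunk(-2, ∅)}), u↦thunk(-2, ∅)}, St=∅>
[5] <T=w, E={w↦thunk(4, {v↦thunk(-1, {u↦thunk(-2, ∅)}), u↦thunk(-2, ∅)}), v↦thunk(-1, {u↦thunk(-2, ∅)}), u↦thunk(-2, ∅)}, St=[addR]>
[6] <T=4, E={v↦thunk(-1, {u↦thunk(-2, ∅)}), u↦thunk(-2, ∅)}, St=[addR]>
[7] <T=v, E={w↦thunk(4, {v↦thunk(-1, {u↦thunk(-2, ∅)}), u↦thunk(-2, ∅)}), v↦thunk(-1, {u↦thunk(-2, ∅)}), u↦thunk(-2, ∅)}, St=[addL(4)]>
[8] <T=-1, E={u↦thunk(-2, ∅)}, St=[addL(4)]>
→ final value 3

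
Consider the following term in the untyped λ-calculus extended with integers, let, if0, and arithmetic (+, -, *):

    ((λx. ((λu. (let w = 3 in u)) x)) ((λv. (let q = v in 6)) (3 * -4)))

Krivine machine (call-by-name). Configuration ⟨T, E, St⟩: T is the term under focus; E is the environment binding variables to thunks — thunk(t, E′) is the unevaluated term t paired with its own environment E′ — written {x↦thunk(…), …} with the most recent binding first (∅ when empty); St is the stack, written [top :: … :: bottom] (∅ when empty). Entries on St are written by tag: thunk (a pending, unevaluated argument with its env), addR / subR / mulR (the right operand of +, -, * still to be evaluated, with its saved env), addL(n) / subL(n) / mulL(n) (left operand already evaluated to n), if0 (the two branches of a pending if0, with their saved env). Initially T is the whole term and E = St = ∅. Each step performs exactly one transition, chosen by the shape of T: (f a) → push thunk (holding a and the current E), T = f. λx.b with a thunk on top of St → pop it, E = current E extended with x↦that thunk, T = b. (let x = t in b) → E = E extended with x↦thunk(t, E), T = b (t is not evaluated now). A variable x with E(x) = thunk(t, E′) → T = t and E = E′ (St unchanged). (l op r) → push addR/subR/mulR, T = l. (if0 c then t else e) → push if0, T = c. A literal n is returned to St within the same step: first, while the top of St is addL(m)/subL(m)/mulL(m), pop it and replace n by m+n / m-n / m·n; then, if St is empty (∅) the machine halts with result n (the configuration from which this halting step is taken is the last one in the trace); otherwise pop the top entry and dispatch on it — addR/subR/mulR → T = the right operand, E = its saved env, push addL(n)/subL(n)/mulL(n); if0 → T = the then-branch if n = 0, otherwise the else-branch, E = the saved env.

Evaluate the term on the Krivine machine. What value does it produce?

Answer: 6

Derivation:
0. <T=((λx. ((λu. (let w = 3 in u)) x)) ((λv. (let q = v in 6)) (3 * -4))), E=∅, St=∅>
1. <T=(λx. ((λu. (let w = 3 in u)) x)), E=∅, St=[thunk]>
2. <T=((λu. (let w = 3 in u)) x), E={x↦thunk(((λv. (let q = v in 6)) (3 * -4)), ∅)}, St=∅>
3. <T=(λu. (let w = 3 in u)), E={x↦thunk(((λv. (let q = v in 6)) (3 * -4)), ∅)}, St=[thunk]>
4. <T=(let w = 3 in u), E={u↦thunk(x, {x↦thunk(((λv. (let q = v in 6)) (3 * -4)), ∅)}), x↦thunk(((λv. (let q = v in 6)) (3 * -4)), ∅)}, St=∅>
5. <T=u, E={w↦thunk(3, {u↦thunk(x, {x↦thunk(((λv. (let q = v in 6)) (3 * -4)), ∅)}), x↦thunk(((λv. (let q = v in 6)) (3 * -4)), ∅)}), u↦thunk(x, {x↦thunk(((λv. (let q = v in 6)) (3 * -4)), ∅)}), x↦thunk(((λv. (let q = v in 6)) (3 * -4)), ∅)}, St=∅>
6. <T=x, E={x↦thunk(((λv. (let q = v in 6)) (3 * -4)), ∅)}, St=∅>
7. <T=((λv. (let q = v in 6)) (3 * -4)), E=∅, St=∅>
8. <T=(λv. (let q = v in 6)), E=∅, St=[thunk]>
9. <T=(let q = v in 6), E={v↦thunk((3 * -4), ∅)}, St=∅>
10. <T=6, E={q↦thunk(v, {v↦thunk((3 * -4), ∅)}), v↦thunk((3 * -4), ∅)}, St=∅>
→ final value 6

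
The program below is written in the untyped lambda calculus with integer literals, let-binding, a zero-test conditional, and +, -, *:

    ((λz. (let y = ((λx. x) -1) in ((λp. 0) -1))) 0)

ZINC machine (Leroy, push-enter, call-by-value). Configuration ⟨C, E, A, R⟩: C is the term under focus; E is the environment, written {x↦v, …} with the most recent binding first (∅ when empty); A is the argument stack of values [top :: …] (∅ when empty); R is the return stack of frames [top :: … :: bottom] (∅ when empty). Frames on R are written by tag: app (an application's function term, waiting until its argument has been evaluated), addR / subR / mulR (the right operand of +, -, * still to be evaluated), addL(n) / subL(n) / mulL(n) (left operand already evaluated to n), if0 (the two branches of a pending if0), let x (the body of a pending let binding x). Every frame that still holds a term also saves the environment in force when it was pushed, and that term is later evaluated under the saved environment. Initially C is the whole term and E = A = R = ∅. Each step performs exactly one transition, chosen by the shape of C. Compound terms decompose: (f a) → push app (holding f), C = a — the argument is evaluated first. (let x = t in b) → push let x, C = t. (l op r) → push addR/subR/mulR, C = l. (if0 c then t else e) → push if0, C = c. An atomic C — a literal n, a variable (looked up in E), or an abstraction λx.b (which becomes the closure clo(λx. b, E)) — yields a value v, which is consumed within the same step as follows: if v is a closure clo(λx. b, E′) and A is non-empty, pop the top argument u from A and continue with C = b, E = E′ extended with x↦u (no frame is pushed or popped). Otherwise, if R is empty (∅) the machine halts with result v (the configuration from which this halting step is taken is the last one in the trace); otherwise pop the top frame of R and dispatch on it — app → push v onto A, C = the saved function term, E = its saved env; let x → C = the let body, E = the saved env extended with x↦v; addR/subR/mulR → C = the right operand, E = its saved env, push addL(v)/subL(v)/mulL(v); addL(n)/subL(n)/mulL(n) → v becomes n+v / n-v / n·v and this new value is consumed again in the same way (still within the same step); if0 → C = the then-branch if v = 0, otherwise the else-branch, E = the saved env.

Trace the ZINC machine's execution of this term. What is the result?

Answer: 0

Derivation:
[0] <C=((λz. (let y = ((λx. x) -1) in ((λp. 0) -1))) 0), E=∅, A=∅, R=∅>
[1] <C=0, E=∅, A=∅, R=[app]>
[2] <C=(λz. (let y = ((λx. x) -1) in ((λp. 0) -1))), E=∅, A=[0], R=∅>
[3] <C=(let y = ((λx. x) -1) in ((λp. 0) -1)), E={z↦0}, A=∅, R=∅>
[4] <C=((λx. x) -1), E={z↦0}, A=∅, R=[let y]>
[5] <C=-1, E={z↦0}, A=∅, R=[app :: let y]>
[6] <C=(λx. x), E={z↦0}, A=[-1], R=[let y]>
[7] <C=x, E={x↦-1, z↦0}, A=∅, R=[let y]>
[8] <C=((λp. 0) -1), E={y↦-1, z↦0}, A=∅, R=∅>
[9] <C=-1, E={y↦-1, z↦0}, A=∅, R=[app]>
[10] <C=(λp. 0), E={y↦-1, z↦0}, A=[-1], R=∅>
[11] <C=0, E={p↦-1, y↦-1, z↦0}, A=∅, R=∅>
→ final value 0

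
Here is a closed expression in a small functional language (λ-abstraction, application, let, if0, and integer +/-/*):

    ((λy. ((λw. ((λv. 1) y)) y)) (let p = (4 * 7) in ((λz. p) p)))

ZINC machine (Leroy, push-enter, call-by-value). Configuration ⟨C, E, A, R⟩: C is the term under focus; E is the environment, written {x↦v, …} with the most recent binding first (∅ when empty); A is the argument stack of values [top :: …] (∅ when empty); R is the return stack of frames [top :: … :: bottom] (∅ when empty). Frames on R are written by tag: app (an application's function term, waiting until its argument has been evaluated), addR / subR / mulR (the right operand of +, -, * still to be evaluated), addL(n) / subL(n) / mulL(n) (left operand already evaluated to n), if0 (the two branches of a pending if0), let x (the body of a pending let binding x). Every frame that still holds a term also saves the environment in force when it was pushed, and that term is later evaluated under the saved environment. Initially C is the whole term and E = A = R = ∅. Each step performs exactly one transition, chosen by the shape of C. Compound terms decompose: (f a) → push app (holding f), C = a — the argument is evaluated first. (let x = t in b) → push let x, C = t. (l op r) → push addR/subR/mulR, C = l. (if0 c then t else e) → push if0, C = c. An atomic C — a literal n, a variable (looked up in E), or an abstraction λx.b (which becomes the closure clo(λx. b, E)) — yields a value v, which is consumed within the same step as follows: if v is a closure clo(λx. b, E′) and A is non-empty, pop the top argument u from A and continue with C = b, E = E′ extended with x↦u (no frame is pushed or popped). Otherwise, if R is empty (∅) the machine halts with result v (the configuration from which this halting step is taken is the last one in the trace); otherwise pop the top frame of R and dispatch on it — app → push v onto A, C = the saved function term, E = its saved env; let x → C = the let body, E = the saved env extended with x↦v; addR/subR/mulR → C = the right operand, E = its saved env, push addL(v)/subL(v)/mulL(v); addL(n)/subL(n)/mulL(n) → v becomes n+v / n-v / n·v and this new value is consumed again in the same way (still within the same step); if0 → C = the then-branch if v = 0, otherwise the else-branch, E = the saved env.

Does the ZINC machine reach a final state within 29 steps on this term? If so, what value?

Answer: 1

Derivation:
step 0: [C=((λy. ((λw. ((λv. 1) y)) y)) (let p = (4 * 7) in ((λz. p) p))) | E=∅ | A=∅ | R=∅]
step 1: [C=(let p = (4 * 7) in ((λz. p) p)) | E=∅ | A=∅ | R=[app]]
step 2: [C=(4 * 7) | E=∅ | A=∅ | R=[let p :: app]]
step 3: [C=4 | E=∅ | A=∅ | R=[mulR :: let p :: app]]
step 4: [C=7 | E=∅ | A=∅ | R=[mulL(4) :: let p :: app]]
step 5: [C=((λz. p) p) | E={p↦28} | A=∅ | R=[app]]
step 6: [C=p | E={p↦28} | A=∅ | R=[app :: app]]
step 7: [C=(λz. p) | E={p↦28} | A=[28] | R=[app]]
step 8: [C=p | E={z↦28, p↦28} | A=∅ | R=[app]]
step 9: [C=(λy. ((λw. ((λv. 1) y)) y)) | E=∅ | A=[28] | R=∅]
step 10: [C=((λw. ((λv. 1) y)) y) | E={y↦28} | A=∅ | R=∅]
step 11: [C=y | E={y↦28} | A=∅ | R=[app]]
step 12: [C=(λw. ((λv. 1) y)) | E={y↦28} | A=[28] | R=∅]
step 13: [C=((λv. 1) y) | E={w↦28, y↦28} | A=∅ | R=∅]
step 14: [C=y | E={w↦28, y↦28} | A=∅ | R=[app]]
step 15: [C=(λv. 1) | E={w↦28, y↦28} | A=[28] | R=∅]
step 16: [C=1 | E={v↦28, w↦28, y↦28} | A=∅ | R=∅]
→ final value 1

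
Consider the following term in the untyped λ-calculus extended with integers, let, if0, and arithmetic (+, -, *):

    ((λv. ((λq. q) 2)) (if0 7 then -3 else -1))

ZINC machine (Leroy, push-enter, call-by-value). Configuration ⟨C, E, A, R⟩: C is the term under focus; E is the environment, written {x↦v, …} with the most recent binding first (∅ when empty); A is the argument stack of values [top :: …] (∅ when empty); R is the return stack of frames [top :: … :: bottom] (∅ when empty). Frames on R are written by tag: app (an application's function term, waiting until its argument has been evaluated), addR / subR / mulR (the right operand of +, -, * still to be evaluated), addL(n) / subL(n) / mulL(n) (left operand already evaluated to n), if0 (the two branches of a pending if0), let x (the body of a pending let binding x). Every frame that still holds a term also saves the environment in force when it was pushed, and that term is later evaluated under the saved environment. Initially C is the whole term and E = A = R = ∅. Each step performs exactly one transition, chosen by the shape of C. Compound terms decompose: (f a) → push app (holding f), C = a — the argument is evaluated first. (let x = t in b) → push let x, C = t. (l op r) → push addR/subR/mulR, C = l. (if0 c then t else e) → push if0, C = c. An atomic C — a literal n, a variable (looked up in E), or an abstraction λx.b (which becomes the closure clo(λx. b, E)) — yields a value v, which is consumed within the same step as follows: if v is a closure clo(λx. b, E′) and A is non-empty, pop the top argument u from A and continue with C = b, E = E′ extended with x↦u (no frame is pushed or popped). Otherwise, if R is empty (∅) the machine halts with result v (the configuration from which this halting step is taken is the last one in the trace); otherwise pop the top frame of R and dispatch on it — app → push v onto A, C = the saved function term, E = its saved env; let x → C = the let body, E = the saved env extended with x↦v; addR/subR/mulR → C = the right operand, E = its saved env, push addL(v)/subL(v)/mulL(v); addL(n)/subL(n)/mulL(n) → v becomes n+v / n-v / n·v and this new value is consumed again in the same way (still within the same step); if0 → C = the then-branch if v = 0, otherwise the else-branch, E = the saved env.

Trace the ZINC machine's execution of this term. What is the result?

Answer: 2

Machine steps:
t=0: <C=((λv. ((λq. q) 2)) (if0 7 then -3 else -1)), E=∅, A=∅, R=∅>
t=1: <C=(if0 7 then -3 else -1), E=∅, A=∅, R=[app]>
t=2: <C=7, E=∅, A=∅, R=[if0 :: app]>
t=3: <C=-1, E=∅, A=∅, R=[app]>
t=4: <C=(λv. ((λq. q) 2)), E=∅, A=[-1], R=∅>
t=5: <C=((λq. q) 2), E={v↦-1}, A=∅, R=∅>
t=6: <C=2, E={v↦-1}, A=∅, R=[app]>
t=7: <C=(λq. q), E={v↦-1}, A=[2], R=∅>
t=8: <C=q, E={q↦2, v↦-1}, A=∅, R=∅>
→ final value 2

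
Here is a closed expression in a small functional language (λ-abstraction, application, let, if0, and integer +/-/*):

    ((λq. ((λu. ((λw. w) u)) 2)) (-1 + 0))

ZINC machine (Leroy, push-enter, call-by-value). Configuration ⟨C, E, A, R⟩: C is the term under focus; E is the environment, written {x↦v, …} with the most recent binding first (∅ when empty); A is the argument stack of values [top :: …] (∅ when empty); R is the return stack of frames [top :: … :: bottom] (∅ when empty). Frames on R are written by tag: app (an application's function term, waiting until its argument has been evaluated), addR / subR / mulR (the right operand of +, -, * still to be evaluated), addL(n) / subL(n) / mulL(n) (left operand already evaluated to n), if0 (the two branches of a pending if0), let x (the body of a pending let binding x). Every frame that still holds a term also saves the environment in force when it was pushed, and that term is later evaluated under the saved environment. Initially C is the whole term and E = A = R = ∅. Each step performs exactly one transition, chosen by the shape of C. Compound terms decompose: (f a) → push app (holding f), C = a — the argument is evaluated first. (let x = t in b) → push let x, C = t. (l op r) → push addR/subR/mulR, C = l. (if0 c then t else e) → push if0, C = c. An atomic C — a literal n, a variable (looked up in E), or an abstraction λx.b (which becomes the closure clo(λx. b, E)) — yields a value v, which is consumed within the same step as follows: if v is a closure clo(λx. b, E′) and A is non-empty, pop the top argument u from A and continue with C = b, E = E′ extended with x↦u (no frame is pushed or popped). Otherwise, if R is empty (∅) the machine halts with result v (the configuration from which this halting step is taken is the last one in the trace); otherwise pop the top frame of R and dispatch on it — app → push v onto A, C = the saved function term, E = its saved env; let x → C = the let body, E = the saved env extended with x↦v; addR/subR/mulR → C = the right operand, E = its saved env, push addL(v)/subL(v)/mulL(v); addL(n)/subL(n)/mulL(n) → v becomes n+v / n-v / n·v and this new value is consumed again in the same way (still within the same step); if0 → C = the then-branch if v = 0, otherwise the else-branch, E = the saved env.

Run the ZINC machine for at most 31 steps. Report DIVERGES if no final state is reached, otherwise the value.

0. <C=((λq. ((λu. ((λw. w) u)) 2)) (-1 + 0)), E=∅, A=∅, R=∅>
1. <C=(-1 + 0), E=∅, A=∅, R=[app]>
2. <C=-1, E=∅, A=∅, R=[addR :: app]>
3. <C=0, E=∅, A=∅, R=[addL(-1) :: app]>
4. <C=(λq. ((λu. ((λw. w) u)) 2)), E=∅, A=[-1], R=∅>
5. <C=((λu. ((λw. w) u)) 2), E={q↦-1}, A=∅, R=∅>
6. <C=2, E={q↦-1}, A=∅, R=[app]>
7. <C=(λu. ((λw. w) u)), E={q↦-1}, A=[2], R=∅>
8. <C=((λw. w) u), E={u↦2, q↦-1}, A=∅, R=∅>
9. <C=u, E={u↦2, q↦-1}, A=∅, R=[app]>
10. <C=(λw. w), E={u↦2, q↦-1}, A=[2], R=∅>
11. <C=w, E={w↦2, u↦2, q↦-1}, A=∅, R=∅>
→ final value 2

Answer: 2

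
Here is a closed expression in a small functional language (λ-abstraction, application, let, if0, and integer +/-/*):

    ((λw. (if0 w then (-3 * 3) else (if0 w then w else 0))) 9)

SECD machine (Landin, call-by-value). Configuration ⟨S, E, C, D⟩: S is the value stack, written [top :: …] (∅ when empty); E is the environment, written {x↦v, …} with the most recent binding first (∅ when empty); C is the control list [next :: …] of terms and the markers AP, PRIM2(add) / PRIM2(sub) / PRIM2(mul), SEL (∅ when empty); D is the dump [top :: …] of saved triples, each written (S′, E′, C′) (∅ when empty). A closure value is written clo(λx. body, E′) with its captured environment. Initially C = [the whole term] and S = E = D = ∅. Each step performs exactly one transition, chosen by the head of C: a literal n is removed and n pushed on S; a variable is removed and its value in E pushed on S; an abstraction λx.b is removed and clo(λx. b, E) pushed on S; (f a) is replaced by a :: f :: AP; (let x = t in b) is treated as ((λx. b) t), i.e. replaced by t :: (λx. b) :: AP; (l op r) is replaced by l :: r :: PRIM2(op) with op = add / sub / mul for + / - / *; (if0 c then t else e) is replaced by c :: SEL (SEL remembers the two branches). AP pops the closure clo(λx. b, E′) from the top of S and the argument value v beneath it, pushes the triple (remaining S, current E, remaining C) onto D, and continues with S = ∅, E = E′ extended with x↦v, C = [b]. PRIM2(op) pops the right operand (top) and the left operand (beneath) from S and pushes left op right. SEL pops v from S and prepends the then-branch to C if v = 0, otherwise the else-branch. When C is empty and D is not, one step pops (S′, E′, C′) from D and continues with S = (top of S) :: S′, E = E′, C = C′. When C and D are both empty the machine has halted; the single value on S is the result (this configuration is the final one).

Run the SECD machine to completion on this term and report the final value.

Answer: 0

Derivation:
step 0: ⟨S=∅; E=∅; C=[((λw. (if0 w then (-3 * 3) else (if0 w then w else 0))) 9)]; D=∅⟩
step 1: ⟨S=∅; E=∅; C=[9 :: (λw. (if0 w then (-3 * 3) else (if0 w then w else 0))) :: AP]; D=∅⟩
step 2: ⟨S=[9]; E=∅; C=[(λw. (if0 w then (-3 * 3) else (if0 w then w else 0))) :: AP]; D=∅⟩
step 3: ⟨S=[clo(λw. (if0 w then (-3 * 3) else (if0 w then w else 0)), ∅) :: 9]; E=∅; C=[AP]; D=∅⟩
step 4: ⟨S=∅; E={w↦9}; C=[(if0 w then (-3 * 3) else (if0 w then w else 0))]; D=[(∅, ∅, ∅)]⟩
step 5: ⟨S=∅; E={w↦9}; C=[w :: SEL]; D=[(∅, ∅, ∅)]⟩
step 6: ⟨S=[9]; E={w↦9}; C=[SEL]; D=[(∅, ∅, ∅)]⟩
step 7: ⟨S=∅; E={w↦9}; C=[(if0 w then w else 0)]; D=[(∅, ∅, ∅)]⟩
step 8: ⟨S=∅; E={w↦9}; C=[w :: SEL]; D=[(∅, ∅, ∅)]⟩
step 9: ⟨S=[9]; E={w↦9}; C=[SEL]; D=[(∅, ∅, ∅)]⟩
step 10: ⟨S=∅; E={w↦9}; C=[0]; D=[(∅, ∅, ∅)]⟩
step 11: ⟨S=[0]; E={w↦9}; C=∅; D=[(∅, ∅, ∅)]⟩
step 12: ⟨S=[0]; E=∅; C=∅; D=∅⟩
→ final value 0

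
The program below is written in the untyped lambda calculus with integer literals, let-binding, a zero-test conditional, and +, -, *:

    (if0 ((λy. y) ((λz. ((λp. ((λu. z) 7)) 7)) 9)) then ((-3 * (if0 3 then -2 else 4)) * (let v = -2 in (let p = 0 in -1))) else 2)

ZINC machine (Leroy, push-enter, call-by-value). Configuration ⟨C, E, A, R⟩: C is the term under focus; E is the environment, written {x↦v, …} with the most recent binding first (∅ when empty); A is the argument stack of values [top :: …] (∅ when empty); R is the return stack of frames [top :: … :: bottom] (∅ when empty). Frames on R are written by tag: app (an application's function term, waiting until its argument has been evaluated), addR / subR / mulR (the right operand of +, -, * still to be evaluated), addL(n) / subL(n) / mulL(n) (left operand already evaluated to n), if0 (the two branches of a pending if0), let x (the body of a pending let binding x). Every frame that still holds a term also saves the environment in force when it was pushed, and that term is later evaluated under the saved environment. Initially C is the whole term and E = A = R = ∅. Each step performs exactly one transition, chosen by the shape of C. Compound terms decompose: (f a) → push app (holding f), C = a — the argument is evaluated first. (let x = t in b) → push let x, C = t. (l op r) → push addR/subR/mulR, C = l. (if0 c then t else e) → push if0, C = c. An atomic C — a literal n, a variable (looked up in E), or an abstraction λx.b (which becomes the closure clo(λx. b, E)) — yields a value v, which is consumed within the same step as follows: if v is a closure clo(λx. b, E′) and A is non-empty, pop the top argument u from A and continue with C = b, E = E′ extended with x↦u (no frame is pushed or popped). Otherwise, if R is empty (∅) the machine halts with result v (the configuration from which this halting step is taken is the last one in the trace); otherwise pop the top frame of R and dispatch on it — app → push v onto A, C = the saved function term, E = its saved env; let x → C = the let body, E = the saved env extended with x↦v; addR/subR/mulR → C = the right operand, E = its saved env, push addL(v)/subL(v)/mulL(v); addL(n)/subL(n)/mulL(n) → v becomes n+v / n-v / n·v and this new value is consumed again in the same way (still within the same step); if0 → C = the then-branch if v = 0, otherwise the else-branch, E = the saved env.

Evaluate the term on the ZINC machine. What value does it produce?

Answer: 2

Machine steps:
[0] <C=(if0 ((λy. y) ((λz. ((λp. ((λu. z) 7)) 7)) 9)) then ((-3 * (if0 3 then -2 else 4)) * (let v = -2 in (let p = 0 in -1))) else 2), E=∅, A=∅, R=∅>
[1] <C=((λy. y) ((λz. ((λp. ((λu. z) 7)) 7)) 9)), E=∅, A=∅, R=[if0]>
[2] <C=((λz. ((λp. ((λu. z) 7)) 7)) 9), E=∅, A=∅, R=[app :: if0]>
[3] <C=9, E=∅, A=∅, R=[app :: app :: if0]>
[4] <C=(λz. ((λp. ((λu. z) 7)) 7)), E=∅, A=[9], R=[app :: if0]>
[5] <C=((λp. ((λu. z) 7)) 7), E={z↦9}, A=∅, R=[app :: if0]>
[6] <C=7, E={z↦9}, A=∅, R=[app :: app :: if0]>
[7] <C=(λp. ((λu. z) 7)), E={z↦9}, A=[7], R=[app :: if0]>
[8] <C=((λu. z) 7), E={p↦7, z↦9}, A=∅, R=[app :: if0]>
[9] <C=7, E={p↦7, z↦9}, A=∅, R=[app :: app :: if0]>
[10] <C=(λu. z), E={p↦7, z↦9}, A=[7], R=[app :: if0]>
[11] <C=z, E={u↦7, p↦7, z↦9}, A=∅, R=[app :: if0]>
[12] <C=(λy. y), E=∅, A=[9], R=[if0]>
[13] <C=y, E={y↦9}, A=∅, R=[if0]>
[14] <C=2, E=∅, A=∅, R=∅>
→ final value 2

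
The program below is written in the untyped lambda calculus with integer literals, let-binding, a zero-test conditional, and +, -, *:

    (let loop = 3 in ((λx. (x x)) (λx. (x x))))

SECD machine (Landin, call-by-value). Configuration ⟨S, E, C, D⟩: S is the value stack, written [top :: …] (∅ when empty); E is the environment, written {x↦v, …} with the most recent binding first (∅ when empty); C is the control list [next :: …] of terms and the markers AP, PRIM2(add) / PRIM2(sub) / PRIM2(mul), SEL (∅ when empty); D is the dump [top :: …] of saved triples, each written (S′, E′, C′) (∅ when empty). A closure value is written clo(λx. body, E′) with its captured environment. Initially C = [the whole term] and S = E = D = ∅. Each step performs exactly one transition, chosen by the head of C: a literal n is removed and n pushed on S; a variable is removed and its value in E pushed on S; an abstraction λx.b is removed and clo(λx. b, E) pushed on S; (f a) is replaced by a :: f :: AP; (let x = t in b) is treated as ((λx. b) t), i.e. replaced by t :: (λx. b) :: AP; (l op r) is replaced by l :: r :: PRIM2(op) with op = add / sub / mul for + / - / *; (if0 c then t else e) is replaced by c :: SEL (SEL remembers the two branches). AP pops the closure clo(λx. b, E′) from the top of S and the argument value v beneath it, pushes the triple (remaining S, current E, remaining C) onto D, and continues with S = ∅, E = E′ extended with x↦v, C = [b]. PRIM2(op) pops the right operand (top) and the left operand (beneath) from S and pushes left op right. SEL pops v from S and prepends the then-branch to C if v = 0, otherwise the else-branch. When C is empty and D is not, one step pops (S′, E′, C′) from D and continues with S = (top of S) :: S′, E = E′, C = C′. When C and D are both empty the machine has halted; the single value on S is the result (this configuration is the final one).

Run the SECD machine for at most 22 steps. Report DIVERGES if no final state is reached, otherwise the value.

Answer: DIVERGES (no final state within 22 steps)

Machine steps:
[0] [S=∅ | E=∅ | C=[(let loop = 3 in ((λx. (x x)) (λx. (x x))))] | D=∅]
[1] [S=∅ | E=∅ | C=[3 :: (λloop. ((λx. (x x)) (λx. (x x)))) :: AP] | D=∅]
[2] [S=[3] | E=∅ | C=[(λloop. ((λx. (x x)) (λx. (x x)))) :: AP] | D=∅]
[3] [S=[clo(λloop. ((λx. (x x)) (λx. (x x))), ∅) :: 3] | E=∅ | C=[AP] | D=∅]
[4] [S=∅ | E={loop↦3} | C=[((λx. (x x)) (λx. (x x)))] | D=[(∅, ∅, ∅)]]
[5] [S=∅ | E={loop↦3} | C=[(λx. (x x)) :: (λx. (x x)) :: AP] | D=[(∅, ∅, ∅)]]
[6] [S=[clo(λx. (x x), {loop↦3})] | E={loop↦3} | C=[(λx. (x x)) :: AP] | D=[(∅, ∅, ∅)]]
[7] [S=[clo(λx. (x x), {loop↦3}) :: clo(λx. (x x), {loop↦3})] | E={loop↦3} | C=[AP] | D=[(∅, ∅, ∅)]]
[8] [S=∅ | E={x↦clo(λx. (x x), {loop↦3}), loop↦3} | C=[(x x)] | D=[(∅, {loop↦3}, ∅) :: (∅, ∅, ∅)]]
[9] [S=∅ | E={x↦clo(λx. (x x), {loop↦3}), loop↦3} | C=[x :: x :: AP] | D=[(∅, {loop↦3}, ∅) :: (∅, ∅, ∅)]]
[10] [S=[clo(λx. (x x), {loop↦3})] | E={x↦clo(λx. (x x), {loop↦3}), loop↦3} | C=[x :: AP] | D=[(∅, {loop↦3}, ∅) :: (∅, ∅, ∅)]]
[11] [S=[clo(λx. (x x), {loop↦3}) :: clo(λx. (x x), {loop↦3})] | E={x↦clo(λx. (x x), {loop↦3}), loop↦3} | C=[AP] | D=[(∅, {loop↦3}, ∅) :: (∅, ∅, ∅)]]
[12] [S=∅ | E={x↦clo(λx. (x x), {loop↦3}), loop↦3} | C=[(x x)] | D=[(∅, {x↦clo(λx. (x x), {loop↦3}), loop↦3}, ∅) :: (∅, {loop↦3}, ∅) :: (∅, ∅, ∅)]]
[13] [S=∅ | E={x↦clo(λx. (x x), {loop↦3}), loop↦3} | C=[x :: x :: AP] | D=[(∅, {x↦clo(λx. (x x), {loop↦3}), loop↦3}, ∅) :: (∅, {loop↦3}, ∅) :: (∅, ∅, ∅)]]
[14] [S=[clo(λx. (x x), {loop↦3})] | E={x↦clo(λx. (x x), {loop↦3}), loop↦3} | C=[x :: AP] | D=[(∅, {x↦clo(λx. (x x), {loop↦3}), loop↦3}, ∅) :: (∅, {loop↦3}, ∅) :: (∅, ∅, ∅)]]
[15] [S=[clo(λx. (x x), {loop↦3}) :: clo(λx. (x x), {loop↦3})] | E={x↦clo(λx. (x x), {loop↦3}), loop↦3} | C=[AP] | D=[(∅, {x↦clo(λx. (x x), {loop↦3}), loop↦3}, ∅) :: (∅, {loop↦3}, ∅) :: (∅, ∅, ∅)]]
[16] [S=∅ | E={x↦clo(λx. (x x), {loop↦3}), loop↦3} | C=[(x x)] | D=[(∅, {x↦clo(λx. (x x), {loop↦3}), loop↦3}, ∅) :: (∅, {x↦clo(λx. (x x), {loop↦3}), loop↦3}, ∅) :: (∅, {loop↦3}, ∅) :: (∅, ∅, ∅)]]
[17] [S=∅ | E={x↦clo(λx. (x x), {loop↦3}), loop↦3} | C=[x :: x :: AP] | D=[(∅, {x↦clo(λx. (x x), {loop↦3}), loop↦3}, ∅) :: (∅, {x↦clo(λx. (x x), {loop↦3}), loop↦3}, ∅) :: (∅, {loop↦3}, ∅) :: (∅, ∅, ∅)]]
[18] [S=[clo(λx. (x x), {loop↦3})] | E={x↦clo(λx. (x x), {loop↦3}), loop↦3} | C=[x :: AP] | D=[(∅, {x↦clo(λx. (x x), {loop↦3}), loop↦3}, ∅) :: (∅, {x↦clo(λx. (x x), {loop↦3}), loop↦3}, ∅) :: (∅, {loop↦3}, ∅) :: (∅, ∅, ∅)]]
[19] [S=[clo(λx. (x x), {loop↦3}) :: clo(λx. (x x), {loop↦3})] | E={x↦clo(λx. (x x), {loop↦3}), loop↦3} | C=[AP] | D=[(∅, {x↦clo(λx. (x x), {loop↦3}), loop↦3}, ∅) :: (∅, {x↦clo(λx. (x x), {loop↦3}), loop↦3}, ∅) :: (∅, {loop↦3}, ∅) :: (∅, ∅, ∅)]]
[20] [S=∅ | E={x↦clo(λx. (x x), {loop↦3}), loop↦3} | C=[(x x)] | D=[(∅, {x↦clo(λx. (x x), {loop↦3}), loop↦3}, ∅) :: (∅, {x↦clo(λx. (x x), {loop↦3}), loop↦3}, ∅) :: (∅, {x↦clo(λx. (x x), {loop↦3}), loop↦3}, ∅) :: (∅, {loop↦3}, ∅) :: (∅, ∅, ∅)]]
[21] [S=∅ | E={x↦clo(λx. (x x), {loop↦3}), loop↦3} | C=[x :: x :: AP] | D=[(∅, {x↦clo(λx. (x x), {loop↦3}), loop↦3}, ∅) :: (∅, {x↦clo(λx. (x x), {loop↦3}), loop↦3}, ∅) :: (∅, {x↦clo(λx. (x x), {loop↦3}), loop↦3}, ∅) :: (∅, {loop↦3}, ∅) :: (∅, ∅, ∅)]]
[22] [S=[clo(λx. (x x), {loop↦3})] | E={x↦clo(λx. (x x), {loop↦3}), loop↦3} | C=[x :: AP] | D=[(∅, {x↦clo(λx. (x x), {loop↦3}), loop↦3}, ∅) :: (∅, {x↦clo(λx. (x x), {loop↦3}), loop↦3}, ∅) :: (∅, {x↦clo(λx. (x x), {loop↦3}), loop↦3}, ∅) :: (∅, {loop↦3}, ∅) :: (∅, ∅, ∅)]]
→ 22 transitions taken and the configuration is still not final: no result within 22 steps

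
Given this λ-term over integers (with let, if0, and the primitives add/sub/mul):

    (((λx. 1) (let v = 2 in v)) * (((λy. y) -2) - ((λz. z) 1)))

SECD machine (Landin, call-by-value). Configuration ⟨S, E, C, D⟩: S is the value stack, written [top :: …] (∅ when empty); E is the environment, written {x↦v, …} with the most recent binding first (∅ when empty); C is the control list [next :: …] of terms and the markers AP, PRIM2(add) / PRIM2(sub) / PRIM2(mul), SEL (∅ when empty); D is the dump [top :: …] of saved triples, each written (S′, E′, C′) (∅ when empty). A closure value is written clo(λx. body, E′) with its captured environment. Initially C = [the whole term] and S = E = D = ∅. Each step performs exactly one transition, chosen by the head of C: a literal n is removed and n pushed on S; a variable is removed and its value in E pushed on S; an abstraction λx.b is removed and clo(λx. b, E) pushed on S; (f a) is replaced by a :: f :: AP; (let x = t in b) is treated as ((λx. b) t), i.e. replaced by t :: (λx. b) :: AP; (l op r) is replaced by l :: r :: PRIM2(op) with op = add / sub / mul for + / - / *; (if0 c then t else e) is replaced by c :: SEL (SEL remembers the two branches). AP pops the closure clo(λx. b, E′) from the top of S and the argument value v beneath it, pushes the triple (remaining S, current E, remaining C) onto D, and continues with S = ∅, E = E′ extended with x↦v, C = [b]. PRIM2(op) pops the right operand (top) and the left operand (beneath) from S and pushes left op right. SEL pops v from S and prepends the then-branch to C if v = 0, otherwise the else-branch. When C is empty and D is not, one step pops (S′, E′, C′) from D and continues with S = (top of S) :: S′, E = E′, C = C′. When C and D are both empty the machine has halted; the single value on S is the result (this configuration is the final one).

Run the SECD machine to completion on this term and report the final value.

0. <S=∅, E=∅, C=[(((λx. 1) (let v = 2 in v)) * (((λy. y) -2) - ((λz. z) 1)))], D=∅>
1. <S=∅, E=∅, C=[((λx. 1) (let v = 2 in v)) :: (((λy. y) -2) - ((λz. z) 1)) :: PRIM2(mul)], D=∅>
2. <S=∅, E=∅, C=[(let v = 2 in v) :: (λx. 1) :: AP :: (((λy. y) -2) - ((λz. z) 1)) :: PRIM2(mul)], D=∅>
3. <S=∅, E=∅, C=[2 :: (λv. v) :: AP :: (λx. 1) :: AP :: (((λy. y) -2) - ((λz. z) 1)) :: PRIM2(mul)], D=∅>
4. <S=[2], E=∅, C=[(λv. v) :: AP :: (λx. 1) :: AP :: (((λy. y) -2) - ((λz. z) 1)) :: PRIM2(mul)], D=∅>
5. <S=[clo(λv. v, ∅) :: 2], E=∅, C=[AP :: (λx. 1) :: AP :: (((λy. y) -2) - ((λz. z) 1)) :: PRIM2(mul)], D=∅>
6. <S=∅, E={v↦2}, C=[v], D=[(∅, ∅, [(λx. 1) :: AP :: (((λy. y) -2) - ((λz. z) 1)) :: PRIM2(mul)])]>
7. <S=[2], E={v↦2}, C=∅, D=[(∅, ∅, [(λx. 1) :: AP :: (((λy. y) -2) - ((λz. z) 1)) :: PRIM2(mul)])]>
8. <S=[2], E=∅, C=[(λx. 1) :: AP :: (((λy. y) -2) - ((λz. z) 1)) :: PRIM2(mul)], D=∅>
9. <S=[clo(λx. 1, ∅) :: 2], E=∅, C=[AP :: (((λy. y) -2) - ((λz. z) 1)) :: PRIM2(mul)], D=∅>
10. <S=∅, E={x↦2}, C=[1], D=[(∅, ∅, [(((λy. y) -2) - ((λz. z) 1)) :: PRIM2(mul)])]>
11. <S=[1], E={x↦2}, C=∅, D=[(∅, ∅, [(((λy. y) -2) - ((λz. z) 1)) :: PRIM2(mul)])]>
12. <S=[1], E=∅, C=[(((λy. y) -2) - ((λz. z) 1)) :: PRIM2(mul)], D=∅>
13. <S=[1], E=∅, C=[((λy. y) -2) :: ((λz. z) 1) :: PRIM2(sub) :: PRIM2(mul)], D=∅>
14. <S=[1], E=∅, C=[-2 :: (λy. y) :: AP :: ((λz. z) 1) :: PRIM2(sub) :: PRIM2(mul)], D=∅>
15. <S=[-2 :: 1], E=∅, C=[(λy. y) :: AP :: ((λz. z) 1) :: PRIM2(sub) :: PRIM2(mul)], D=∅>
16. <S=[clo(λy. y, ∅) :: -2 :: 1], E=∅, C=[AP :: ((λz. z) 1) :: PRIM2(sub) :: PRIM2(mul)], D=∅>
17. <S=∅, E={y↦-2}, C=[y], D=[([1], ∅, [((λz. z) 1) :: PRIM2(sub) :: PRIM2(mul)])]>
18. <S=[-2], E={y↦-2}, C=∅, D=[([1], ∅, [((λz. z) 1) :: PRIM2(sub) :: PRIM2(mul)])]>
19. <S=[-2 :: 1], E=∅, C=[((λz. z) 1) :: PRIM2(sub) :: PRIM2(mul)], D=∅>
20. <S=[-2 :: 1], E=∅, C=[1 :: (λz. z) :: AP :: PRIM2(sub) :: PRIM2(mul)], D=∅>
21. <S=[1 :: -2 :: 1], E=∅, C=[(λz. z) :: AP :: PRIM2(sub) :: PRIM2(mul)], D=∅>
22. <S=[clo(λz. z, ∅) :: 1 :: -2 :: 1], E=∅, C=[AP :: PRIM2(sub) :: PRIM2(mul)], D=∅>
23. <S=∅, E={z↦1}, C=[z], D=[([-2 :: 1], ∅, [PRIM2(sub) :: PRIM2(mul)])]>
24. <S=[1], E={z↦1}, C=∅, D=[([-2 :: 1], ∅, [PRIM2(sub) :: PRIM2(mul)])]>
25. <S=[1 :: -2 :: 1], E=∅, C=[PRIM2(sub) :: PRIM2(mul)], D=∅>
26. <S=[-3 :: 1], E=∅, C=[PRIM2(mul)], D=∅>
27. <S=[-3], E=∅, C=∅, D=∅>
→ final value -3

Answer: -3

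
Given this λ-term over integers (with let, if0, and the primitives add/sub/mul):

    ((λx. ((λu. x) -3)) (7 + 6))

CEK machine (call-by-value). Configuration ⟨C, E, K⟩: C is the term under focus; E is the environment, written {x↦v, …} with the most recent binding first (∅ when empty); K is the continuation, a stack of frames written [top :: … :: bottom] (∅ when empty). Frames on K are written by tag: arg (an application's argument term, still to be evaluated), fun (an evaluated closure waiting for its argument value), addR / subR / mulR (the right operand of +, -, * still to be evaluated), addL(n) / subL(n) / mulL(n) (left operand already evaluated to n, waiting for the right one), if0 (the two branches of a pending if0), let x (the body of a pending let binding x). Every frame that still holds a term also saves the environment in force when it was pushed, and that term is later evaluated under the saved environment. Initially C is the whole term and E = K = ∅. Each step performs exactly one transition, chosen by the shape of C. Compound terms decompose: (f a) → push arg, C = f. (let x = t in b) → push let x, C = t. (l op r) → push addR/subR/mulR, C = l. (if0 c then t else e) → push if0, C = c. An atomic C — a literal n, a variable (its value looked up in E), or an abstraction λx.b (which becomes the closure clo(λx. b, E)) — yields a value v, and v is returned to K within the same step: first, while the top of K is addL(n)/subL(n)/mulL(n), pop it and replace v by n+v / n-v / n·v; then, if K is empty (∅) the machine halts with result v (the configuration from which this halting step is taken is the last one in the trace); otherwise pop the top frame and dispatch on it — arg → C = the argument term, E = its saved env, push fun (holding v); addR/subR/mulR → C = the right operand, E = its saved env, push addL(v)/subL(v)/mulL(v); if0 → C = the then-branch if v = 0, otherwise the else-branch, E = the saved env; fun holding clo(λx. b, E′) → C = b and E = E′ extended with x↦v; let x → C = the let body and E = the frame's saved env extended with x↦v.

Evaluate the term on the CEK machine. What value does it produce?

Answer: 13

Derivation:
step 0: [C=((λx. ((λu. x) -3)) (7 + 6)) | E=∅ | K=∅]
step 1: [C=(λx. ((λu. x) -3)) | E=∅ | K=[arg]]
step 2: [C=(7 + 6) | E=∅ | K=[fun]]
step 3: [C=7 | E=∅ | K=[addR :: fun]]
step 4: [C=6 | E=∅ | K=[addL(7) :: fun]]
step 5: [C=((λu. x) -3) | E={x↦13} | K=∅]
step 6: [C=(λu. x) | E={x↦13} | K=[arg]]
step 7: [C=-3 | E={x↦13} | K=[fun]]
step 8: [C=x | E={u↦-3, x↦13} | K=∅]
→ final value 13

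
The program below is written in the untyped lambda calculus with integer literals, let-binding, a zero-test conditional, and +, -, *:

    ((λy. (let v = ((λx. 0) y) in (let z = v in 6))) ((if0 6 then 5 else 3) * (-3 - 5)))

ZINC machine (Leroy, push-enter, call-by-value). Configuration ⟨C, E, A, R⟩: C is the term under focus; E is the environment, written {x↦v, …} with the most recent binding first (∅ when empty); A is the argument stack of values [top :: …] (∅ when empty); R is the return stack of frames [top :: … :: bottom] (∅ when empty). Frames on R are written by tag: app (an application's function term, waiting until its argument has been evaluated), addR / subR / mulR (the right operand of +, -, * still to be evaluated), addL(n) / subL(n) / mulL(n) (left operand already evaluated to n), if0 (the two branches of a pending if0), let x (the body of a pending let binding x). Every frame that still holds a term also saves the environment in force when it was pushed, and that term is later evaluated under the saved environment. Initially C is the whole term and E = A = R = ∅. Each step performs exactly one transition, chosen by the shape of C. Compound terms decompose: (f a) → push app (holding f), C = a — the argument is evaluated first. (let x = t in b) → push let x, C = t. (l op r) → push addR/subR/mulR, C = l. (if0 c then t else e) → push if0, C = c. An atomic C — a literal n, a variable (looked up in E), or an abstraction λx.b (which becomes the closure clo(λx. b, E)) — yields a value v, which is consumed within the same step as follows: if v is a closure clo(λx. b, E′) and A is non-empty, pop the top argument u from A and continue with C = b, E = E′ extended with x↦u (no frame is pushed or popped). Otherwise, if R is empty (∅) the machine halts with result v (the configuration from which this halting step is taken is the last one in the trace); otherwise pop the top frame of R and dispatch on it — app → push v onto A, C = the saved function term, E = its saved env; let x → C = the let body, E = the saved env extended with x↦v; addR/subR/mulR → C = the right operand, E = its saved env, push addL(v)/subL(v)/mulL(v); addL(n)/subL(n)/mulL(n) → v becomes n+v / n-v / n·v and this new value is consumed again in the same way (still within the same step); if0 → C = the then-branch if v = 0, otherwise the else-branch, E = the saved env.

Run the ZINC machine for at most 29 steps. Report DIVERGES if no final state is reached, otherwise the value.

step 0: ⟨C=((λy. (let v = ((λx. 0) y) in (let z = v in 6))) ((if0 6 then 5 else 3) * (-3 - 5))); E=∅; A=∅; R=∅⟩
step 1: ⟨C=((if0 6 then 5 else 3) * (-3 - 5)); E=∅; A=∅; R=[app]⟩
step 2: ⟨C=(if0 6 then 5 else 3); E=∅; A=∅; R=[mulR :: app]⟩
step 3: ⟨C=6; E=∅; A=∅; R=[if0 :: mulR :: app]⟩
step 4: ⟨C=3; E=∅; A=∅; R=[mulR :: app]⟩
step 5: ⟨C=(-3 - 5); E=∅; A=∅; R=[mulL(3) :: app]⟩
step 6: ⟨C=-3; E=∅; A=∅; R=[subR :: mulL(3) :: app]⟩
step 7: ⟨C=5; E=∅; A=∅; R=[subL(-3) :: mulL(3) :: app]⟩
step 8: ⟨C=(λy. (let v = ((λx. 0) y) in (let z = v in 6))); E=∅; A=[-24]; R=∅⟩
step 9: ⟨C=(let v = ((λx. 0) y) in (let z = v in 6)); E={y↦-24}; A=∅; R=∅⟩
step 10: ⟨C=((λx. 0) y); E={y↦-24}; A=∅; R=[let v]⟩
step 11: ⟨C=y; E={y↦-24}; A=∅; R=[app :: let v]⟩
step 12: ⟨C=(λx. 0); E={y↦-24}; A=[-24]; R=[let v]⟩
step 13: ⟨C=0; E={x↦-24, y↦-24}; A=∅; R=[let v]⟩
step 14: ⟨C=(let z = v in 6); E={v↦0, y↦-24}; A=∅; R=∅⟩
step 15: ⟨C=v; E={v↦0, y↦-24}; A=∅; R=[let z]⟩
step 16: ⟨C=6; E={z↦0, v↦0, y↦-24}; A=∅; R=∅⟩
→ final value 6

Answer: 6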